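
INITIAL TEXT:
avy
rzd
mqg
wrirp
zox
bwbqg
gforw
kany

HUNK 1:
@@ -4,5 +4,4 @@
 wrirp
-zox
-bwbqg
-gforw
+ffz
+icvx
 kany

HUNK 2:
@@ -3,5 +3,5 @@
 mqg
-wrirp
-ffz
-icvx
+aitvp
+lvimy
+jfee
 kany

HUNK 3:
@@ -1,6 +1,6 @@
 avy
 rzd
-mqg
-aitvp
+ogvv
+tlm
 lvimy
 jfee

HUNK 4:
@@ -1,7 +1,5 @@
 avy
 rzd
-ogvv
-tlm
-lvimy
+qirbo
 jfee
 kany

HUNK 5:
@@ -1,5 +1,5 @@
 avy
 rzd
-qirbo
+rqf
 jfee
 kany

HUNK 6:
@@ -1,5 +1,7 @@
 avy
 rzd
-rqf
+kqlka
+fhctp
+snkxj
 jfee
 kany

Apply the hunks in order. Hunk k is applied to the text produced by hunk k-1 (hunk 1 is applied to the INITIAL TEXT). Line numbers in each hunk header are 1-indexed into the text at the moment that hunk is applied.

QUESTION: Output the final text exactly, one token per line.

Answer: avy
rzd
kqlka
fhctp
snkxj
jfee
kany

Derivation:
Hunk 1: at line 4 remove [zox,bwbqg,gforw] add [ffz,icvx] -> 7 lines: avy rzd mqg wrirp ffz icvx kany
Hunk 2: at line 3 remove [wrirp,ffz,icvx] add [aitvp,lvimy,jfee] -> 7 lines: avy rzd mqg aitvp lvimy jfee kany
Hunk 3: at line 1 remove [mqg,aitvp] add [ogvv,tlm] -> 7 lines: avy rzd ogvv tlm lvimy jfee kany
Hunk 4: at line 1 remove [ogvv,tlm,lvimy] add [qirbo] -> 5 lines: avy rzd qirbo jfee kany
Hunk 5: at line 1 remove [qirbo] add [rqf] -> 5 lines: avy rzd rqf jfee kany
Hunk 6: at line 1 remove [rqf] add [kqlka,fhctp,snkxj] -> 7 lines: avy rzd kqlka fhctp snkxj jfee kany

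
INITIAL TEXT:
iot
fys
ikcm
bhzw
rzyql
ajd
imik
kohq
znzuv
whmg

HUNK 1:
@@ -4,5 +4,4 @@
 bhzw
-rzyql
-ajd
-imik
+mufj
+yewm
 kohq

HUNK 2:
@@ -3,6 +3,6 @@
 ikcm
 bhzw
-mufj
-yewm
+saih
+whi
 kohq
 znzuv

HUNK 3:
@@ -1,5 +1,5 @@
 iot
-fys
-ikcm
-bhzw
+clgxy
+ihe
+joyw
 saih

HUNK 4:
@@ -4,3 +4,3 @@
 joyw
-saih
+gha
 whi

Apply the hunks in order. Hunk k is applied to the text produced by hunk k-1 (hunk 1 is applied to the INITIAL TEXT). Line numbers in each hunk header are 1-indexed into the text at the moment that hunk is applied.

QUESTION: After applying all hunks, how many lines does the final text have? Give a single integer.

Hunk 1: at line 4 remove [rzyql,ajd,imik] add [mufj,yewm] -> 9 lines: iot fys ikcm bhzw mufj yewm kohq znzuv whmg
Hunk 2: at line 3 remove [mufj,yewm] add [saih,whi] -> 9 lines: iot fys ikcm bhzw saih whi kohq znzuv whmg
Hunk 3: at line 1 remove [fys,ikcm,bhzw] add [clgxy,ihe,joyw] -> 9 lines: iot clgxy ihe joyw saih whi kohq znzuv whmg
Hunk 4: at line 4 remove [saih] add [gha] -> 9 lines: iot clgxy ihe joyw gha whi kohq znzuv whmg
Final line count: 9

Answer: 9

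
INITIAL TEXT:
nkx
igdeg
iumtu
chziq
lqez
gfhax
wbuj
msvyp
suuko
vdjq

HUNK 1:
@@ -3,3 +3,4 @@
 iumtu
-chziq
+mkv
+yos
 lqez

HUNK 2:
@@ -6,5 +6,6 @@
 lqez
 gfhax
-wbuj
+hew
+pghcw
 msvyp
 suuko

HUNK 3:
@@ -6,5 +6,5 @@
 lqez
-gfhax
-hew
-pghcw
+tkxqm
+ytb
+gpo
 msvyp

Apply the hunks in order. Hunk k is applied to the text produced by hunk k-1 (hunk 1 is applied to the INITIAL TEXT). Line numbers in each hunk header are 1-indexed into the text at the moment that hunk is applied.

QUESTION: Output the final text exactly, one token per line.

Hunk 1: at line 3 remove [chziq] add [mkv,yos] -> 11 lines: nkx igdeg iumtu mkv yos lqez gfhax wbuj msvyp suuko vdjq
Hunk 2: at line 6 remove [wbuj] add [hew,pghcw] -> 12 lines: nkx igdeg iumtu mkv yos lqez gfhax hew pghcw msvyp suuko vdjq
Hunk 3: at line 6 remove [gfhax,hew,pghcw] add [tkxqm,ytb,gpo] -> 12 lines: nkx igdeg iumtu mkv yos lqez tkxqm ytb gpo msvyp suuko vdjq

Answer: nkx
igdeg
iumtu
mkv
yos
lqez
tkxqm
ytb
gpo
msvyp
suuko
vdjq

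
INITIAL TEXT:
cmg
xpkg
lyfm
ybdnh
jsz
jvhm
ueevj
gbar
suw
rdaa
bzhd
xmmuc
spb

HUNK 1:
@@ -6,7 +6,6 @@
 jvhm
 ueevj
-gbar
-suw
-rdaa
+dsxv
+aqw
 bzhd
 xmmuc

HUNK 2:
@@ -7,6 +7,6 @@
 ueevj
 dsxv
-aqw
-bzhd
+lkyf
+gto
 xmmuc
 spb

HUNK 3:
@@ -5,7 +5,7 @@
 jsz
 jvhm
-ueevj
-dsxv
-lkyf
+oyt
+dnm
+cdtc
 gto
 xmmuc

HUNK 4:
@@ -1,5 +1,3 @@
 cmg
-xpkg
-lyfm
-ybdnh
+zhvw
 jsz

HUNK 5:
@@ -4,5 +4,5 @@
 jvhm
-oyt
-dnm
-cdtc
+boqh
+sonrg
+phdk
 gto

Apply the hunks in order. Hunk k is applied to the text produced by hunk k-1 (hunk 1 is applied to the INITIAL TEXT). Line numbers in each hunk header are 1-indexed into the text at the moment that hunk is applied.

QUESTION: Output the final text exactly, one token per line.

Hunk 1: at line 6 remove [gbar,suw,rdaa] add [dsxv,aqw] -> 12 lines: cmg xpkg lyfm ybdnh jsz jvhm ueevj dsxv aqw bzhd xmmuc spb
Hunk 2: at line 7 remove [aqw,bzhd] add [lkyf,gto] -> 12 lines: cmg xpkg lyfm ybdnh jsz jvhm ueevj dsxv lkyf gto xmmuc spb
Hunk 3: at line 5 remove [ueevj,dsxv,lkyf] add [oyt,dnm,cdtc] -> 12 lines: cmg xpkg lyfm ybdnh jsz jvhm oyt dnm cdtc gto xmmuc spb
Hunk 4: at line 1 remove [xpkg,lyfm,ybdnh] add [zhvw] -> 10 lines: cmg zhvw jsz jvhm oyt dnm cdtc gto xmmuc spb
Hunk 5: at line 4 remove [oyt,dnm,cdtc] add [boqh,sonrg,phdk] -> 10 lines: cmg zhvw jsz jvhm boqh sonrg phdk gto xmmuc spb

Answer: cmg
zhvw
jsz
jvhm
boqh
sonrg
phdk
gto
xmmuc
spb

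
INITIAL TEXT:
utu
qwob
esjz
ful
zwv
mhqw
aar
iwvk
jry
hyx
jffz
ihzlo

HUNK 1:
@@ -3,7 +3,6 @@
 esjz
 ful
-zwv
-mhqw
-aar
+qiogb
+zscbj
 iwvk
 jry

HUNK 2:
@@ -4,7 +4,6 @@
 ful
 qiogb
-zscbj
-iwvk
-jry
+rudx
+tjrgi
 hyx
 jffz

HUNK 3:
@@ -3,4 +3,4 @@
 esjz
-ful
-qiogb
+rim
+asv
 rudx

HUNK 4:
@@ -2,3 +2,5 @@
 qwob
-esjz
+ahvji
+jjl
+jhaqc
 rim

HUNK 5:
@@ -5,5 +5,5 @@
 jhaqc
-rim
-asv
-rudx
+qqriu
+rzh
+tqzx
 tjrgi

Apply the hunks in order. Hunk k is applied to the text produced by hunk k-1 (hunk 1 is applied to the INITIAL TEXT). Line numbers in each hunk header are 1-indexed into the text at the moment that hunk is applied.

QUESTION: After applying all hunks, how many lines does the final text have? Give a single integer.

Answer: 12

Derivation:
Hunk 1: at line 3 remove [zwv,mhqw,aar] add [qiogb,zscbj] -> 11 lines: utu qwob esjz ful qiogb zscbj iwvk jry hyx jffz ihzlo
Hunk 2: at line 4 remove [zscbj,iwvk,jry] add [rudx,tjrgi] -> 10 lines: utu qwob esjz ful qiogb rudx tjrgi hyx jffz ihzlo
Hunk 3: at line 3 remove [ful,qiogb] add [rim,asv] -> 10 lines: utu qwob esjz rim asv rudx tjrgi hyx jffz ihzlo
Hunk 4: at line 2 remove [esjz] add [ahvji,jjl,jhaqc] -> 12 lines: utu qwob ahvji jjl jhaqc rim asv rudx tjrgi hyx jffz ihzlo
Hunk 5: at line 5 remove [rim,asv,rudx] add [qqriu,rzh,tqzx] -> 12 lines: utu qwob ahvji jjl jhaqc qqriu rzh tqzx tjrgi hyx jffz ihzlo
Final line count: 12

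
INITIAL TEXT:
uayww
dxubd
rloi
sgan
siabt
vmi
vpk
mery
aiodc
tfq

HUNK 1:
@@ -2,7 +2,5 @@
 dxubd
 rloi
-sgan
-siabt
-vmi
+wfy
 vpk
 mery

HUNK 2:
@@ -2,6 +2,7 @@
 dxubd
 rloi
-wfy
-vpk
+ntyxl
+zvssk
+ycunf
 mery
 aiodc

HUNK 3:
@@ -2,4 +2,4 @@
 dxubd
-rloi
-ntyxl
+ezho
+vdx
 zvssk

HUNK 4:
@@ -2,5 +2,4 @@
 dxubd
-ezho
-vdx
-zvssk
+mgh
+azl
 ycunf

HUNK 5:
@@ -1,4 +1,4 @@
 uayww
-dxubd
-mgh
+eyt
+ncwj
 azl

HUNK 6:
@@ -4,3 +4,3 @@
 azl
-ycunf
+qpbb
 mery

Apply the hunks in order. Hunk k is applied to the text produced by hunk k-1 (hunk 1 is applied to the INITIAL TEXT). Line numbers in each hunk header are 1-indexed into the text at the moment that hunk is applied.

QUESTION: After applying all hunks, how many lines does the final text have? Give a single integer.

Hunk 1: at line 2 remove [sgan,siabt,vmi] add [wfy] -> 8 lines: uayww dxubd rloi wfy vpk mery aiodc tfq
Hunk 2: at line 2 remove [wfy,vpk] add [ntyxl,zvssk,ycunf] -> 9 lines: uayww dxubd rloi ntyxl zvssk ycunf mery aiodc tfq
Hunk 3: at line 2 remove [rloi,ntyxl] add [ezho,vdx] -> 9 lines: uayww dxubd ezho vdx zvssk ycunf mery aiodc tfq
Hunk 4: at line 2 remove [ezho,vdx,zvssk] add [mgh,azl] -> 8 lines: uayww dxubd mgh azl ycunf mery aiodc tfq
Hunk 5: at line 1 remove [dxubd,mgh] add [eyt,ncwj] -> 8 lines: uayww eyt ncwj azl ycunf mery aiodc tfq
Hunk 6: at line 4 remove [ycunf] add [qpbb] -> 8 lines: uayww eyt ncwj azl qpbb mery aiodc tfq
Final line count: 8

Answer: 8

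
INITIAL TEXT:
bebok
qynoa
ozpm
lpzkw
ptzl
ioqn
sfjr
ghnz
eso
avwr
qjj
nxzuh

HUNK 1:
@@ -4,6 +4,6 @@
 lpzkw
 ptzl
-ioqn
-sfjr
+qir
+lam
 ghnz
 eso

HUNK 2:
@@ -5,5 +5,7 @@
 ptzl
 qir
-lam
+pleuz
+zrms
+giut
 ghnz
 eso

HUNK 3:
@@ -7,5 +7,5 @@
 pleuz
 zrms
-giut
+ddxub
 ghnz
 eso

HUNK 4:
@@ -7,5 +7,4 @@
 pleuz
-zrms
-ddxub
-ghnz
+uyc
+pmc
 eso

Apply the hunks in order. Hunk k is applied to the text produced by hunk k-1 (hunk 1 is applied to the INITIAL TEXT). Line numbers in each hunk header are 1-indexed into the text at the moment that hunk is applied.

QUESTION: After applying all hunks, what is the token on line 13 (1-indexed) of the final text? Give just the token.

Hunk 1: at line 4 remove [ioqn,sfjr] add [qir,lam] -> 12 lines: bebok qynoa ozpm lpzkw ptzl qir lam ghnz eso avwr qjj nxzuh
Hunk 2: at line 5 remove [lam] add [pleuz,zrms,giut] -> 14 lines: bebok qynoa ozpm lpzkw ptzl qir pleuz zrms giut ghnz eso avwr qjj nxzuh
Hunk 3: at line 7 remove [giut] add [ddxub] -> 14 lines: bebok qynoa ozpm lpzkw ptzl qir pleuz zrms ddxub ghnz eso avwr qjj nxzuh
Hunk 4: at line 7 remove [zrms,ddxub,ghnz] add [uyc,pmc] -> 13 lines: bebok qynoa ozpm lpzkw ptzl qir pleuz uyc pmc eso avwr qjj nxzuh
Final line 13: nxzuh

Answer: nxzuh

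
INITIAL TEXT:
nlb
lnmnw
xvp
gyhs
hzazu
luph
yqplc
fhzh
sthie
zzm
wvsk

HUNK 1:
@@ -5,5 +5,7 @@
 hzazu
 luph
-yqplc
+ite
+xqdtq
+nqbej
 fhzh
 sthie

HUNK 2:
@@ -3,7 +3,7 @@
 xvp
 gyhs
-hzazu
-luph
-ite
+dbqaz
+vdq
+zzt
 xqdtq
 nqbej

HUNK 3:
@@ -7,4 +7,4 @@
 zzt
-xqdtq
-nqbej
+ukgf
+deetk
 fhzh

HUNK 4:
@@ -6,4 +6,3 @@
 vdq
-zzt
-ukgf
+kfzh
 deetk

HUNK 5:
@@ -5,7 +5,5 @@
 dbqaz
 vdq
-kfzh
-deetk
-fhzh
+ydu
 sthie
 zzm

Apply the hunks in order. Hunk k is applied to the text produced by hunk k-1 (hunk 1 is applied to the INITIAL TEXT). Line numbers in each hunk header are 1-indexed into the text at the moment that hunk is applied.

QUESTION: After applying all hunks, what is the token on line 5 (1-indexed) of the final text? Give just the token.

Answer: dbqaz

Derivation:
Hunk 1: at line 5 remove [yqplc] add [ite,xqdtq,nqbej] -> 13 lines: nlb lnmnw xvp gyhs hzazu luph ite xqdtq nqbej fhzh sthie zzm wvsk
Hunk 2: at line 3 remove [hzazu,luph,ite] add [dbqaz,vdq,zzt] -> 13 lines: nlb lnmnw xvp gyhs dbqaz vdq zzt xqdtq nqbej fhzh sthie zzm wvsk
Hunk 3: at line 7 remove [xqdtq,nqbej] add [ukgf,deetk] -> 13 lines: nlb lnmnw xvp gyhs dbqaz vdq zzt ukgf deetk fhzh sthie zzm wvsk
Hunk 4: at line 6 remove [zzt,ukgf] add [kfzh] -> 12 lines: nlb lnmnw xvp gyhs dbqaz vdq kfzh deetk fhzh sthie zzm wvsk
Hunk 5: at line 5 remove [kfzh,deetk,fhzh] add [ydu] -> 10 lines: nlb lnmnw xvp gyhs dbqaz vdq ydu sthie zzm wvsk
Final line 5: dbqaz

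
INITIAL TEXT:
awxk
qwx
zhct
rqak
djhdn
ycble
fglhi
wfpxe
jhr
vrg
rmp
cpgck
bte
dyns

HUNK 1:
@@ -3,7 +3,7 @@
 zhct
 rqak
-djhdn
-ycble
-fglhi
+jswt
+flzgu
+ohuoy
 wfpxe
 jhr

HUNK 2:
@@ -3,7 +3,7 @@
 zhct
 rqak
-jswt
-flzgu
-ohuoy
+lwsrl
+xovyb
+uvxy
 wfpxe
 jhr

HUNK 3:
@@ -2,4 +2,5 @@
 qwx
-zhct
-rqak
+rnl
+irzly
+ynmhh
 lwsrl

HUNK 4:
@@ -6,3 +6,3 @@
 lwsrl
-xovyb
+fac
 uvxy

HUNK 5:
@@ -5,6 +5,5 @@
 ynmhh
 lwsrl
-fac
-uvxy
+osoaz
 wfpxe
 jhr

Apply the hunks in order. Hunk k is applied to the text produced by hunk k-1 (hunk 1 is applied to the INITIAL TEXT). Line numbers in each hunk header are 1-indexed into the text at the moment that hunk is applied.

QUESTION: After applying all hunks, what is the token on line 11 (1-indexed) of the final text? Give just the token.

Hunk 1: at line 3 remove [djhdn,ycble,fglhi] add [jswt,flzgu,ohuoy] -> 14 lines: awxk qwx zhct rqak jswt flzgu ohuoy wfpxe jhr vrg rmp cpgck bte dyns
Hunk 2: at line 3 remove [jswt,flzgu,ohuoy] add [lwsrl,xovyb,uvxy] -> 14 lines: awxk qwx zhct rqak lwsrl xovyb uvxy wfpxe jhr vrg rmp cpgck bte dyns
Hunk 3: at line 2 remove [zhct,rqak] add [rnl,irzly,ynmhh] -> 15 lines: awxk qwx rnl irzly ynmhh lwsrl xovyb uvxy wfpxe jhr vrg rmp cpgck bte dyns
Hunk 4: at line 6 remove [xovyb] add [fac] -> 15 lines: awxk qwx rnl irzly ynmhh lwsrl fac uvxy wfpxe jhr vrg rmp cpgck bte dyns
Hunk 5: at line 5 remove [fac,uvxy] add [osoaz] -> 14 lines: awxk qwx rnl irzly ynmhh lwsrl osoaz wfpxe jhr vrg rmp cpgck bte dyns
Final line 11: rmp

Answer: rmp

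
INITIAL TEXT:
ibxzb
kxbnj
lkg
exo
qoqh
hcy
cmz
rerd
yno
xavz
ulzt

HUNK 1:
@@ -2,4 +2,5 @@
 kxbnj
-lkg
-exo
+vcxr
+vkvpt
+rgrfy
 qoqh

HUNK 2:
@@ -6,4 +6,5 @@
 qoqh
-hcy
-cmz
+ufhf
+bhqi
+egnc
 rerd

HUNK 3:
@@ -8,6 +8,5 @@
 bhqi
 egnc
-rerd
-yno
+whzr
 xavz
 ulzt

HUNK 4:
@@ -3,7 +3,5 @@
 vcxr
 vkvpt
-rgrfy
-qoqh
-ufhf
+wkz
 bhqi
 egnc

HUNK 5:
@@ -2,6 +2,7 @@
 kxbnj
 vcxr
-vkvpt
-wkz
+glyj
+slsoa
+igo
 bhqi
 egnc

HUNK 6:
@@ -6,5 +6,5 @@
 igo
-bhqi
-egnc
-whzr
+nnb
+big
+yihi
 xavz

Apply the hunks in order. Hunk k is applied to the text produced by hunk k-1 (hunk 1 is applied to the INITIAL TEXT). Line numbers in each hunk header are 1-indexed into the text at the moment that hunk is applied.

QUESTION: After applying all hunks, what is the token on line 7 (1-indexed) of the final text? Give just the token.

Hunk 1: at line 2 remove [lkg,exo] add [vcxr,vkvpt,rgrfy] -> 12 lines: ibxzb kxbnj vcxr vkvpt rgrfy qoqh hcy cmz rerd yno xavz ulzt
Hunk 2: at line 6 remove [hcy,cmz] add [ufhf,bhqi,egnc] -> 13 lines: ibxzb kxbnj vcxr vkvpt rgrfy qoqh ufhf bhqi egnc rerd yno xavz ulzt
Hunk 3: at line 8 remove [rerd,yno] add [whzr] -> 12 lines: ibxzb kxbnj vcxr vkvpt rgrfy qoqh ufhf bhqi egnc whzr xavz ulzt
Hunk 4: at line 3 remove [rgrfy,qoqh,ufhf] add [wkz] -> 10 lines: ibxzb kxbnj vcxr vkvpt wkz bhqi egnc whzr xavz ulzt
Hunk 5: at line 2 remove [vkvpt,wkz] add [glyj,slsoa,igo] -> 11 lines: ibxzb kxbnj vcxr glyj slsoa igo bhqi egnc whzr xavz ulzt
Hunk 6: at line 6 remove [bhqi,egnc,whzr] add [nnb,big,yihi] -> 11 lines: ibxzb kxbnj vcxr glyj slsoa igo nnb big yihi xavz ulzt
Final line 7: nnb

Answer: nnb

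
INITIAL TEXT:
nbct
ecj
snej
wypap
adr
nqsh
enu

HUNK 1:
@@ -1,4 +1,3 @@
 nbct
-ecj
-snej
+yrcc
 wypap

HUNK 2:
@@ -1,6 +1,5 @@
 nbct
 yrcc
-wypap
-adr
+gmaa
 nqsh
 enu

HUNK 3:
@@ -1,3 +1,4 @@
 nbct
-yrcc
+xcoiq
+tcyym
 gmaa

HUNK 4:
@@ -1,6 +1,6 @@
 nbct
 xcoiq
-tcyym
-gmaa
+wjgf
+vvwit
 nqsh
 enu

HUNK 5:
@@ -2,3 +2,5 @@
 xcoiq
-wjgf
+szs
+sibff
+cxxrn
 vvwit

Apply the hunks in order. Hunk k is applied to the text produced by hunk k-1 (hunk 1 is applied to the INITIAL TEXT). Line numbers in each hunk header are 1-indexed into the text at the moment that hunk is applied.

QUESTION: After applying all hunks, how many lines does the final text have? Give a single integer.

Answer: 8

Derivation:
Hunk 1: at line 1 remove [ecj,snej] add [yrcc] -> 6 lines: nbct yrcc wypap adr nqsh enu
Hunk 2: at line 1 remove [wypap,adr] add [gmaa] -> 5 lines: nbct yrcc gmaa nqsh enu
Hunk 3: at line 1 remove [yrcc] add [xcoiq,tcyym] -> 6 lines: nbct xcoiq tcyym gmaa nqsh enu
Hunk 4: at line 1 remove [tcyym,gmaa] add [wjgf,vvwit] -> 6 lines: nbct xcoiq wjgf vvwit nqsh enu
Hunk 5: at line 2 remove [wjgf] add [szs,sibff,cxxrn] -> 8 lines: nbct xcoiq szs sibff cxxrn vvwit nqsh enu
Final line count: 8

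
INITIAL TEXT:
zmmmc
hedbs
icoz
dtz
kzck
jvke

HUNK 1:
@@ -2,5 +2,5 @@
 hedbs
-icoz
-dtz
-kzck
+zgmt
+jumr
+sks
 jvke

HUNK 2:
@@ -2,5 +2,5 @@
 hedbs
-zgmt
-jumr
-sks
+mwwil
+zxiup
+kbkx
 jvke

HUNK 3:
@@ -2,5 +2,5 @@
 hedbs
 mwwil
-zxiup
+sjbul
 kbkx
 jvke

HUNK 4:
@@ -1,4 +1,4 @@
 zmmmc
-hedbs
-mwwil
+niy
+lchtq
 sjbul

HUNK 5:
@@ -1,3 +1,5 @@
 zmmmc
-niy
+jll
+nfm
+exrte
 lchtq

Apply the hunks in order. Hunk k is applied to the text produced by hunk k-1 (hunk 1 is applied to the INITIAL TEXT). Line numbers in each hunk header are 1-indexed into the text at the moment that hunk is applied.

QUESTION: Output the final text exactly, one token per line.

Hunk 1: at line 2 remove [icoz,dtz,kzck] add [zgmt,jumr,sks] -> 6 lines: zmmmc hedbs zgmt jumr sks jvke
Hunk 2: at line 2 remove [zgmt,jumr,sks] add [mwwil,zxiup,kbkx] -> 6 lines: zmmmc hedbs mwwil zxiup kbkx jvke
Hunk 3: at line 2 remove [zxiup] add [sjbul] -> 6 lines: zmmmc hedbs mwwil sjbul kbkx jvke
Hunk 4: at line 1 remove [hedbs,mwwil] add [niy,lchtq] -> 6 lines: zmmmc niy lchtq sjbul kbkx jvke
Hunk 5: at line 1 remove [niy] add [jll,nfm,exrte] -> 8 lines: zmmmc jll nfm exrte lchtq sjbul kbkx jvke

Answer: zmmmc
jll
nfm
exrte
lchtq
sjbul
kbkx
jvke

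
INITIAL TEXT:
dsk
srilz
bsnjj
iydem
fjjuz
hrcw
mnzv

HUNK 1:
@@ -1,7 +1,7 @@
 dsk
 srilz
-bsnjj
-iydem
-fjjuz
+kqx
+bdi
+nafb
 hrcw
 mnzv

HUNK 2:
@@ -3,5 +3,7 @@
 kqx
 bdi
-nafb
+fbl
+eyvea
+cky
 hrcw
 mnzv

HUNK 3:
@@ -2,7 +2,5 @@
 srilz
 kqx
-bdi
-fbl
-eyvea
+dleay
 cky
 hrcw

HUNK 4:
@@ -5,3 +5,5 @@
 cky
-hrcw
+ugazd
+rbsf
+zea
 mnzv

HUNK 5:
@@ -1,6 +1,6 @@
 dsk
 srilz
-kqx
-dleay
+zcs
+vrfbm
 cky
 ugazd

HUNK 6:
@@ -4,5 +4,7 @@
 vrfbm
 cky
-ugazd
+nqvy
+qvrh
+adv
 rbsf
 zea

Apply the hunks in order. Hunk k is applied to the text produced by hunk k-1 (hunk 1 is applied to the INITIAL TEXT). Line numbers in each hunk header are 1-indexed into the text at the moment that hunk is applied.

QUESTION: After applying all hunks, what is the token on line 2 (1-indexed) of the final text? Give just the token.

Hunk 1: at line 1 remove [bsnjj,iydem,fjjuz] add [kqx,bdi,nafb] -> 7 lines: dsk srilz kqx bdi nafb hrcw mnzv
Hunk 2: at line 3 remove [nafb] add [fbl,eyvea,cky] -> 9 lines: dsk srilz kqx bdi fbl eyvea cky hrcw mnzv
Hunk 3: at line 2 remove [bdi,fbl,eyvea] add [dleay] -> 7 lines: dsk srilz kqx dleay cky hrcw mnzv
Hunk 4: at line 5 remove [hrcw] add [ugazd,rbsf,zea] -> 9 lines: dsk srilz kqx dleay cky ugazd rbsf zea mnzv
Hunk 5: at line 1 remove [kqx,dleay] add [zcs,vrfbm] -> 9 lines: dsk srilz zcs vrfbm cky ugazd rbsf zea mnzv
Hunk 6: at line 4 remove [ugazd] add [nqvy,qvrh,adv] -> 11 lines: dsk srilz zcs vrfbm cky nqvy qvrh adv rbsf zea mnzv
Final line 2: srilz

Answer: srilz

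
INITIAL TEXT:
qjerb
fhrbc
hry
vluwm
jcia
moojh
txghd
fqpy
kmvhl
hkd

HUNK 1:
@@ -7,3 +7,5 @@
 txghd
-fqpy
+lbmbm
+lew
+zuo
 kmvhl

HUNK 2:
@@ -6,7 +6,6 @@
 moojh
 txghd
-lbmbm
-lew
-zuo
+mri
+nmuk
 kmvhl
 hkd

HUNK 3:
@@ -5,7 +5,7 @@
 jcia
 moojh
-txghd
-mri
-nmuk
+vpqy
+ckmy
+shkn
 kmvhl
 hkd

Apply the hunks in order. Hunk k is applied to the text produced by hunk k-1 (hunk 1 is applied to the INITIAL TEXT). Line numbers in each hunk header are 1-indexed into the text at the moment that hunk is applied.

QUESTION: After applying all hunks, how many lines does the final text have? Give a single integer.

Hunk 1: at line 7 remove [fqpy] add [lbmbm,lew,zuo] -> 12 lines: qjerb fhrbc hry vluwm jcia moojh txghd lbmbm lew zuo kmvhl hkd
Hunk 2: at line 6 remove [lbmbm,lew,zuo] add [mri,nmuk] -> 11 lines: qjerb fhrbc hry vluwm jcia moojh txghd mri nmuk kmvhl hkd
Hunk 3: at line 5 remove [txghd,mri,nmuk] add [vpqy,ckmy,shkn] -> 11 lines: qjerb fhrbc hry vluwm jcia moojh vpqy ckmy shkn kmvhl hkd
Final line count: 11

Answer: 11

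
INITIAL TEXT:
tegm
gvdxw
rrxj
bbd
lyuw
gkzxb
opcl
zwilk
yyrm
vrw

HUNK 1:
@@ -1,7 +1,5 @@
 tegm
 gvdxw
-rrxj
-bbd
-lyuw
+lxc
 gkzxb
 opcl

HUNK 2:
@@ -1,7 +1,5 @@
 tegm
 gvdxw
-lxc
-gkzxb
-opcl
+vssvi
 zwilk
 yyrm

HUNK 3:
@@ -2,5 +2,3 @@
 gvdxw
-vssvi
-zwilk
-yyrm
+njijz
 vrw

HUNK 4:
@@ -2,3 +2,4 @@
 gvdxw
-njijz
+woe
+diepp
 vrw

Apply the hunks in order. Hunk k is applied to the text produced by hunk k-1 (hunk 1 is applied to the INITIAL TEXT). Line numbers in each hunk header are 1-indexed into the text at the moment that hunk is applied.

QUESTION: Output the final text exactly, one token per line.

Hunk 1: at line 1 remove [rrxj,bbd,lyuw] add [lxc] -> 8 lines: tegm gvdxw lxc gkzxb opcl zwilk yyrm vrw
Hunk 2: at line 1 remove [lxc,gkzxb,opcl] add [vssvi] -> 6 lines: tegm gvdxw vssvi zwilk yyrm vrw
Hunk 3: at line 2 remove [vssvi,zwilk,yyrm] add [njijz] -> 4 lines: tegm gvdxw njijz vrw
Hunk 4: at line 2 remove [njijz] add [woe,diepp] -> 5 lines: tegm gvdxw woe diepp vrw

Answer: tegm
gvdxw
woe
diepp
vrw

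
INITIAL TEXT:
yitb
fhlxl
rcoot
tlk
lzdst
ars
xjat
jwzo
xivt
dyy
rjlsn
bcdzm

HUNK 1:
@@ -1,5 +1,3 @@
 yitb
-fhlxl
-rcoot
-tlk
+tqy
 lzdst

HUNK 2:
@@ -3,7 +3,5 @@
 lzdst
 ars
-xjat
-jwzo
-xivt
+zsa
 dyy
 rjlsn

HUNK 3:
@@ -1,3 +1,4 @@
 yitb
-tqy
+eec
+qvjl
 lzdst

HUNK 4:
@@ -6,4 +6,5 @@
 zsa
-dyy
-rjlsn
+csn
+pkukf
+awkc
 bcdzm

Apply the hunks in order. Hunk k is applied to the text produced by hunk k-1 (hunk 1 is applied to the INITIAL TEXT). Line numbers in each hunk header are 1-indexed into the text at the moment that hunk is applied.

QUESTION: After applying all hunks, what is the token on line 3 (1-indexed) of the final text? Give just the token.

Answer: qvjl

Derivation:
Hunk 1: at line 1 remove [fhlxl,rcoot,tlk] add [tqy] -> 10 lines: yitb tqy lzdst ars xjat jwzo xivt dyy rjlsn bcdzm
Hunk 2: at line 3 remove [xjat,jwzo,xivt] add [zsa] -> 8 lines: yitb tqy lzdst ars zsa dyy rjlsn bcdzm
Hunk 3: at line 1 remove [tqy] add [eec,qvjl] -> 9 lines: yitb eec qvjl lzdst ars zsa dyy rjlsn bcdzm
Hunk 4: at line 6 remove [dyy,rjlsn] add [csn,pkukf,awkc] -> 10 lines: yitb eec qvjl lzdst ars zsa csn pkukf awkc bcdzm
Final line 3: qvjl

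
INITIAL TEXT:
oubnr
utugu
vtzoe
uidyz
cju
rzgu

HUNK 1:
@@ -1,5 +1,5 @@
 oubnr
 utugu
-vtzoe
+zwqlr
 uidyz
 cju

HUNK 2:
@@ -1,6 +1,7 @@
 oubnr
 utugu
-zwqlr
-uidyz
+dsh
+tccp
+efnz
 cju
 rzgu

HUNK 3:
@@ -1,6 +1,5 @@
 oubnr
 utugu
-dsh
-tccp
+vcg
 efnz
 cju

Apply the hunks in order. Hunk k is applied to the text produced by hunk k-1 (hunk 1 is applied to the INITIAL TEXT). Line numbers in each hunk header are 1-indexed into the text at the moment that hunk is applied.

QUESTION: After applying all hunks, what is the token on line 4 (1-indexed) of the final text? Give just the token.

Hunk 1: at line 1 remove [vtzoe] add [zwqlr] -> 6 lines: oubnr utugu zwqlr uidyz cju rzgu
Hunk 2: at line 1 remove [zwqlr,uidyz] add [dsh,tccp,efnz] -> 7 lines: oubnr utugu dsh tccp efnz cju rzgu
Hunk 3: at line 1 remove [dsh,tccp] add [vcg] -> 6 lines: oubnr utugu vcg efnz cju rzgu
Final line 4: efnz

Answer: efnz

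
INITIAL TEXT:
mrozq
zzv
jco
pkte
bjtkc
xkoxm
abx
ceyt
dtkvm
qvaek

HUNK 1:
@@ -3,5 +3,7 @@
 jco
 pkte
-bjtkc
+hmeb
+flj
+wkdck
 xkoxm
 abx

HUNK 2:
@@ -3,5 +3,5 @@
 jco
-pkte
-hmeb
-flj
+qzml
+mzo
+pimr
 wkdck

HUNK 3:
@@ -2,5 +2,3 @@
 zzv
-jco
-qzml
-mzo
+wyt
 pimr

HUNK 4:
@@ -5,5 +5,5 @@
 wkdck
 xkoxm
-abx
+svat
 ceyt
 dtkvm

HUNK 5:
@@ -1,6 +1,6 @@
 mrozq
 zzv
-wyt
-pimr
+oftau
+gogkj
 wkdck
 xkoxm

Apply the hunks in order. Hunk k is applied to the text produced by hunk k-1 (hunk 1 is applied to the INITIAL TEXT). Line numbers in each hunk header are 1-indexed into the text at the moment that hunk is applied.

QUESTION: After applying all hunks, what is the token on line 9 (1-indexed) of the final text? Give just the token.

Hunk 1: at line 3 remove [bjtkc] add [hmeb,flj,wkdck] -> 12 lines: mrozq zzv jco pkte hmeb flj wkdck xkoxm abx ceyt dtkvm qvaek
Hunk 2: at line 3 remove [pkte,hmeb,flj] add [qzml,mzo,pimr] -> 12 lines: mrozq zzv jco qzml mzo pimr wkdck xkoxm abx ceyt dtkvm qvaek
Hunk 3: at line 2 remove [jco,qzml,mzo] add [wyt] -> 10 lines: mrozq zzv wyt pimr wkdck xkoxm abx ceyt dtkvm qvaek
Hunk 4: at line 5 remove [abx] add [svat] -> 10 lines: mrozq zzv wyt pimr wkdck xkoxm svat ceyt dtkvm qvaek
Hunk 5: at line 1 remove [wyt,pimr] add [oftau,gogkj] -> 10 lines: mrozq zzv oftau gogkj wkdck xkoxm svat ceyt dtkvm qvaek
Final line 9: dtkvm

Answer: dtkvm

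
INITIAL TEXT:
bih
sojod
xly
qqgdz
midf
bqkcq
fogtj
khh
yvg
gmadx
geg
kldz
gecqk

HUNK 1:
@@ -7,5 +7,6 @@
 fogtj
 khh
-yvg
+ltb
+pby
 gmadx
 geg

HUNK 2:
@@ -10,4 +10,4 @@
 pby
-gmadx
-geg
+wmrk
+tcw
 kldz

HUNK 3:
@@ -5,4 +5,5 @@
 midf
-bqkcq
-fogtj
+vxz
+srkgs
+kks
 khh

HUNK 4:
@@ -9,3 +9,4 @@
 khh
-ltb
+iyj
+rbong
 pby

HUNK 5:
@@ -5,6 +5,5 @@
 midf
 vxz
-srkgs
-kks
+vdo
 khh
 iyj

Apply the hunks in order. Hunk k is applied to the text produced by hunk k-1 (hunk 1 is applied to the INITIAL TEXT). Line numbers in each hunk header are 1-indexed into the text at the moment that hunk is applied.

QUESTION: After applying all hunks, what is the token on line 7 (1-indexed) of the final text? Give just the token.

Answer: vdo

Derivation:
Hunk 1: at line 7 remove [yvg] add [ltb,pby] -> 14 lines: bih sojod xly qqgdz midf bqkcq fogtj khh ltb pby gmadx geg kldz gecqk
Hunk 2: at line 10 remove [gmadx,geg] add [wmrk,tcw] -> 14 lines: bih sojod xly qqgdz midf bqkcq fogtj khh ltb pby wmrk tcw kldz gecqk
Hunk 3: at line 5 remove [bqkcq,fogtj] add [vxz,srkgs,kks] -> 15 lines: bih sojod xly qqgdz midf vxz srkgs kks khh ltb pby wmrk tcw kldz gecqk
Hunk 4: at line 9 remove [ltb] add [iyj,rbong] -> 16 lines: bih sojod xly qqgdz midf vxz srkgs kks khh iyj rbong pby wmrk tcw kldz gecqk
Hunk 5: at line 5 remove [srkgs,kks] add [vdo] -> 15 lines: bih sojod xly qqgdz midf vxz vdo khh iyj rbong pby wmrk tcw kldz gecqk
Final line 7: vdo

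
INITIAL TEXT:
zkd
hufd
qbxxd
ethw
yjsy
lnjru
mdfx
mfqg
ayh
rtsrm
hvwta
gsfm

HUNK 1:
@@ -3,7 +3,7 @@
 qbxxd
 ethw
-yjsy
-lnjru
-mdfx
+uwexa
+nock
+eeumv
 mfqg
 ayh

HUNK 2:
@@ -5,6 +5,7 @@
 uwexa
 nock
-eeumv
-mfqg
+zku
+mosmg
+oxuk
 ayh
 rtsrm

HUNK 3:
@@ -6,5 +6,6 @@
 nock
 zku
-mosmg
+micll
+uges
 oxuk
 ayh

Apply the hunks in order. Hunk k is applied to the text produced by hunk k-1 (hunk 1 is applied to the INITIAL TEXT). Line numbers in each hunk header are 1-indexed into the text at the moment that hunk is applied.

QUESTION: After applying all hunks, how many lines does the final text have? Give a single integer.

Answer: 14

Derivation:
Hunk 1: at line 3 remove [yjsy,lnjru,mdfx] add [uwexa,nock,eeumv] -> 12 lines: zkd hufd qbxxd ethw uwexa nock eeumv mfqg ayh rtsrm hvwta gsfm
Hunk 2: at line 5 remove [eeumv,mfqg] add [zku,mosmg,oxuk] -> 13 lines: zkd hufd qbxxd ethw uwexa nock zku mosmg oxuk ayh rtsrm hvwta gsfm
Hunk 3: at line 6 remove [mosmg] add [micll,uges] -> 14 lines: zkd hufd qbxxd ethw uwexa nock zku micll uges oxuk ayh rtsrm hvwta gsfm
Final line count: 14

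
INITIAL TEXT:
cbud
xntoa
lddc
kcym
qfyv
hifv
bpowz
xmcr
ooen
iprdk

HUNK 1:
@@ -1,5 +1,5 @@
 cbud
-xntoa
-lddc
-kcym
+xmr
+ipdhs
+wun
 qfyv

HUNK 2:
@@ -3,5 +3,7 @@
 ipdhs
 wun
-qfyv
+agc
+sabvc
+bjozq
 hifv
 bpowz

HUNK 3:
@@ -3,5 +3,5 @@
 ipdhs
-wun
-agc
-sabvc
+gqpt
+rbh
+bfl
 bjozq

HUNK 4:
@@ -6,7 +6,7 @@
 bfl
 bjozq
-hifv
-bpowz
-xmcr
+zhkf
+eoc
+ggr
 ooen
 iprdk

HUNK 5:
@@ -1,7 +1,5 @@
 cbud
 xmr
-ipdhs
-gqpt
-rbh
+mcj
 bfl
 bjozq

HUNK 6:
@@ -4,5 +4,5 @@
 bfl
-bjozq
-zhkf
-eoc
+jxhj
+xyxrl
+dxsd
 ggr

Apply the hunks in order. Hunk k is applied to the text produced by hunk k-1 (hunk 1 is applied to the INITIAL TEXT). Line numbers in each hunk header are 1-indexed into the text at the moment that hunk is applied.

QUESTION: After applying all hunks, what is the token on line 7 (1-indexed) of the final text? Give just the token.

Answer: dxsd

Derivation:
Hunk 1: at line 1 remove [xntoa,lddc,kcym] add [xmr,ipdhs,wun] -> 10 lines: cbud xmr ipdhs wun qfyv hifv bpowz xmcr ooen iprdk
Hunk 2: at line 3 remove [qfyv] add [agc,sabvc,bjozq] -> 12 lines: cbud xmr ipdhs wun agc sabvc bjozq hifv bpowz xmcr ooen iprdk
Hunk 3: at line 3 remove [wun,agc,sabvc] add [gqpt,rbh,bfl] -> 12 lines: cbud xmr ipdhs gqpt rbh bfl bjozq hifv bpowz xmcr ooen iprdk
Hunk 4: at line 6 remove [hifv,bpowz,xmcr] add [zhkf,eoc,ggr] -> 12 lines: cbud xmr ipdhs gqpt rbh bfl bjozq zhkf eoc ggr ooen iprdk
Hunk 5: at line 1 remove [ipdhs,gqpt,rbh] add [mcj] -> 10 lines: cbud xmr mcj bfl bjozq zhkf eoc ggr ooen iprdk
Hunk 6: at line 4 remove [bjozq,zhkf,eoc] add [jxhj,xyxrl,dxsd] -> 10 lines: cbud xmr mcj bfl jxhj xyxrl dxsd ggr ooen iprdk
Final line 7: dxsd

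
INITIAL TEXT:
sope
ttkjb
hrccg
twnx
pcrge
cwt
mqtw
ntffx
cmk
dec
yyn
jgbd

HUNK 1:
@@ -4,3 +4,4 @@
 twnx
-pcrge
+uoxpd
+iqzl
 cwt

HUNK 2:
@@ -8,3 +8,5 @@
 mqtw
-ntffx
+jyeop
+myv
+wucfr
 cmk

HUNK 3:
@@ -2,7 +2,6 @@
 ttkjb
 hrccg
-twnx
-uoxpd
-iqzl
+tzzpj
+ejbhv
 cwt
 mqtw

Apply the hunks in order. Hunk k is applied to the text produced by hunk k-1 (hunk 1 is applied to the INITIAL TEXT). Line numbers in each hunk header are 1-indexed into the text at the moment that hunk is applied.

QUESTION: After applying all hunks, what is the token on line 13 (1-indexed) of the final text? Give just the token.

Answer: yyn

Derivation:
Hunk 1: at line 4 remove [pcrge] add [uoxpd,iqzl] -> 13 lines: sope ttkjb hrccg twnx uoxpd iqzl cwt mqtw ntffx cmk dec yyn jgbd
Hunk 2: at line 8 remove [ntffx] add [jyeop,myv,wucfr] -> 15 lines: sope ttkjb hrccg twnx uoxpd iqzl cwt mqtw jyeop myv wucfr cmk dec yyn jgbd
Hunk 3: at line 2 remove [twnx,uoxpd,iqzl] add [tzzpj,ejbhv] -> 14 lines: sope ttkjb hrccg tzzpj ejbhv cwt mqtw jyeop myv wucfr cmk dec yyn jgbd
Final line 13: yyn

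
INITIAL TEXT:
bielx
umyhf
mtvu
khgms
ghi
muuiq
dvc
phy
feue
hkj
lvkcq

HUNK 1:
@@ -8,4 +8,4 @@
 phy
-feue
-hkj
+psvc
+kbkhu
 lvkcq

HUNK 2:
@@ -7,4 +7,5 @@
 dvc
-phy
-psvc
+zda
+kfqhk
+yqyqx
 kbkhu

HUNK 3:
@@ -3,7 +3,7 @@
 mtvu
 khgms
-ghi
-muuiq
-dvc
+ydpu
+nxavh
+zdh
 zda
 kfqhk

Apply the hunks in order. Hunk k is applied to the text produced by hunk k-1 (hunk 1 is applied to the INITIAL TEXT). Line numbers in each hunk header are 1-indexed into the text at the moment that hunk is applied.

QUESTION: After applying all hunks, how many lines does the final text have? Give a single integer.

Hunk 1: at line 8 remove [feue,hkj] add [psvc,kbkhu] -> 11 lines: bielx umyhf mtvu khgms ghi muuiq dvc phy psvc kbkhu lvkcq
Hunk 2: at line 7 remove [phy,psvc] add [zda,kfqhk,yqyqx] -> 12 lines: bielx umyhf mtvu khgms ghi muuiq dvc zda kfqhk yqyqx kbkhu lvkcq
Hunk 3: at line 3 remove [ghi,muuiq,dvc] add [ydpu,nxavh,zdh] -> 12 lines: bielx umyhf mtvu khgms ydpu nxavh zdh zda kfqhk yqyqx kbkhu lvkcq
Final line count: 12

Answer: 12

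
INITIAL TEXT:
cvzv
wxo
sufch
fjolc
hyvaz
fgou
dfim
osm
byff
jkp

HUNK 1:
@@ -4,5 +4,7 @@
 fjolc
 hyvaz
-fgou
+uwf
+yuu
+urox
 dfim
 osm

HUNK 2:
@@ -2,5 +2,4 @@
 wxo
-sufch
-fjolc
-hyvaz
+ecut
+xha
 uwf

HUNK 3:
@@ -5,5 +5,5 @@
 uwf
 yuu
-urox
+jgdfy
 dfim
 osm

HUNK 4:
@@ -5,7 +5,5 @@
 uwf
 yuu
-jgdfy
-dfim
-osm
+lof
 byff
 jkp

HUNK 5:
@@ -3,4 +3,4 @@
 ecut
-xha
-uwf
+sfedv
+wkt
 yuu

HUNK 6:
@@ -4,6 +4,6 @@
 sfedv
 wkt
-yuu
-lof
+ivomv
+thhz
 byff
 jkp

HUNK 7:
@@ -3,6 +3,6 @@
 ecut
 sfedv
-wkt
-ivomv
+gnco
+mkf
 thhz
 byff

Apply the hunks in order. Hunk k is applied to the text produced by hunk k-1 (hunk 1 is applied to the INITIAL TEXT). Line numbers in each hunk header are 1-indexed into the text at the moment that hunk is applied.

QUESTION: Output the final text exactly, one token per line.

Answer: cvzv
wxo
ecut
sfedv
gnco
mkf
thhz
byff
jkp

Derivation:
Hunk 1: at line 4 remove [fgou] add [uwf,yuu,urox] -> 12 lines: cvzv wxo sufch fjolc hyvaz uwf yuu urox dfim osm byff jkp
Hunk 2: at line 2 remove [sufch,fjolc,hyvaz] add [ecut,xha] -> 11 lines: cvzv wxo ecut xha uwf yuu urox dfim osm byff jkp
Hunk 3: at line 5 remove [urox] add [jgdfy] -> 11 lines: cvzv wxo ecut xha uwf yuu jgdfy dfim osm byff jkp
Hunk 4: at line 5 remove [jgdfy,dfim,osm] add [lof] -> 9 lines: cvzv wxo ecut xha uwf yuu lof byff jkp
Hunk 5: at line 3 remove [xha,uwf] add [sfedv,wkt] -> 9 lines: cvzv wxo ecut sfedv wkt yuu lof byff jkp
Hunk 6: at line 4 remove [yuu,lof] add [ivomv,thhz] -> 9 lines: cvzv wxo ecut sfedv wkt ivomv thhz byff jkp
Hunk 7: at line 3 remove [wkt,ivomv] add [gnco,mkf] -> 9 lines: cvzv wxo ecut sfedv gnco mkf thhz byff jkp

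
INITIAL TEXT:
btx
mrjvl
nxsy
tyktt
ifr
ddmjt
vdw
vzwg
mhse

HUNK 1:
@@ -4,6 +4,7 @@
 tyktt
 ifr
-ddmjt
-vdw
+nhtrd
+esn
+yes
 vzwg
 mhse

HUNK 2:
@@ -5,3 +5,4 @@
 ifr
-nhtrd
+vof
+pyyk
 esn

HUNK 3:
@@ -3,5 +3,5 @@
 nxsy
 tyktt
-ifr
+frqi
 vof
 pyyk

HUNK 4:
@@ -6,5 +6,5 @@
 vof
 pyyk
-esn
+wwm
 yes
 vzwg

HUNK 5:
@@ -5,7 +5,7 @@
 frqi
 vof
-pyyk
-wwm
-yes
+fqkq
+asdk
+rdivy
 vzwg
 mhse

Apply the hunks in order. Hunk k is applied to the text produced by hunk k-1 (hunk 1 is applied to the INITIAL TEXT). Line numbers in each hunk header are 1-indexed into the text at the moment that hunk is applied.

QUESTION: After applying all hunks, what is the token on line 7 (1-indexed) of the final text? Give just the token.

Answer: fqkq

Derivation:
Hunk 1: at line 4 remove [ddmjt,vdw] add [nhtrd,esn,yes] -> 10 lines: btx mrjvl nxsy tyktt ifr nhtrd esn yes vzwg mhse
Hunk 2: at line 5 remove [nhtrd] add [vof,pyyk] -> 11 lines: btx mrjvl nxsy tyktt ifr vof pyyk esn yes vzwg mhse
Hunk 3: at line 3 remove [ifr] add [frqi] -> 11 lines: btx mrjvl nxsy tyktt frqi vof pyyk esn yes vzwg mhse
Hunk 4: at line 6 remove [esn] add [wwm] -> 11 lines: btx mrjvl nxsy tyktt frqi vof pyyk wwm yes vzwg mhse
Hunk 5: at line 5 remove [pyyk,wwm,yes] add [fqkq,asdk,rdivy] -> 11 lines: btx mrjvl nxsy tyktt frqi vof fqkq asdk rdivy vzwg mhse
Final line 7: fqkq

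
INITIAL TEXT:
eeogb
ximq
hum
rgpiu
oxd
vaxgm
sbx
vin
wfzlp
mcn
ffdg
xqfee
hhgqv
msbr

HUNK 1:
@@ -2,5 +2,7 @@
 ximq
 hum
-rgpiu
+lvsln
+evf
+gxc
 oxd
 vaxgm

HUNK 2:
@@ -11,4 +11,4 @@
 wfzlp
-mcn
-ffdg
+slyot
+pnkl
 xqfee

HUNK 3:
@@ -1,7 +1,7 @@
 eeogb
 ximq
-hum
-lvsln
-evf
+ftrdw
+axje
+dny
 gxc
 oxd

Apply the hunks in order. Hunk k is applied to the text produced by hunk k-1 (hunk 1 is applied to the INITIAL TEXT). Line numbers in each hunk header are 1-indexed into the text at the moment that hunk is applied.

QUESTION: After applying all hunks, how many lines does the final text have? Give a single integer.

Hunk 1: at line 2 remove [rgpiu] add [lvsln,evf,gxc] -> 16 lines: eeogb ximq hum lvsln evf gxc oxd vaxgm sbx vin wfzlp mcn ffdg xqfee hhgqv msbr
Hunk 2: at line 11 remove [mcn,ffdg] add [slyot,pnkl] -> 16 lines: eeogb ximq hum lvsln evf gxc oxd vaxgm sbx vin wfzlp slyot pnkl xqfee hhgqv msbr
Hunk 3: at line 1 remove [hum,lvsln,evf] add [ftrdw,axje,dny] -> 16 lines: eeogb ximq ftrdw axje dny gxc oxd vaxgm sbx vin wfzlp slyot pnkl xqfee hhgqv msbr
Final line count: 16

Answer: 16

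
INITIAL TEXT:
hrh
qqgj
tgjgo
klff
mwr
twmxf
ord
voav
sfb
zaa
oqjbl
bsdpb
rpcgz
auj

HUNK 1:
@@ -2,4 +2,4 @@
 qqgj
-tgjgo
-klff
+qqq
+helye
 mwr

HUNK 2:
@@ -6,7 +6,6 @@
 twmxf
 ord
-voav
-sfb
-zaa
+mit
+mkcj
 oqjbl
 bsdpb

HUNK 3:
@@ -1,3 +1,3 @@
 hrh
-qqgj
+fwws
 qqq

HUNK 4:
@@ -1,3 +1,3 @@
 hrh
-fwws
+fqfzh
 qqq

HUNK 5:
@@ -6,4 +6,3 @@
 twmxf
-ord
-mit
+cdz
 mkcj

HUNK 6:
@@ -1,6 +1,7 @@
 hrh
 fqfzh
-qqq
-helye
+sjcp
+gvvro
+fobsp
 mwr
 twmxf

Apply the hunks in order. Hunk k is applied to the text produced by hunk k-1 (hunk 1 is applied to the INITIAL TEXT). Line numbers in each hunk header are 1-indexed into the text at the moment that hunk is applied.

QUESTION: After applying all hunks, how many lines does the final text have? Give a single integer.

Answer: 13

Derivation:
Hunk 1: at line 2 remove [tgjgo,klff] add [qqq,helye] -> 14 lines: hrh qqgj qqq helye mwr twmxf ord voav sfb zaa oqjbl bsdpb rpcgz auj
Hunk 2: at line 6 remove [voav,sfb,zaa] add [mit,mkcj] -> 13 lines: hrh qqgj qqq helye mwr twmxf ord mit mkcj oqjbl bsdpb rpcgz auj
Hunk 3: at line 1 remove [qqgj] add [fwws] -> 13 lines: hrh fwws qqq helye mwr twmxf ord mit mkcj oqjbl bsdpb rpcgz auj
Hunk 4: at line 1 remove [fwws] add [fqfzh] -> 13 lines: hrh fqfzh qqq helye mwr twmxf ord mit mkcj oqjbl bsdpb rpcgz auj
Hunk 5: at line 6 remove [ord,mit] add [cdz] -> 12 lines: hrh fqfzh qqq helye mwr twmxf cdz mkcj oqjbl bsdpb rpcgz auj
Hunk 6: at line 1 remove [qqq,helye] add [sjcp,gvvro,fobsp] -> 13 lines: hrh fqfzh sjcp gvvro fobsp mwr twmxf cdz mkcj oqjbl bsdpb rpcgz auj
Final line count: 13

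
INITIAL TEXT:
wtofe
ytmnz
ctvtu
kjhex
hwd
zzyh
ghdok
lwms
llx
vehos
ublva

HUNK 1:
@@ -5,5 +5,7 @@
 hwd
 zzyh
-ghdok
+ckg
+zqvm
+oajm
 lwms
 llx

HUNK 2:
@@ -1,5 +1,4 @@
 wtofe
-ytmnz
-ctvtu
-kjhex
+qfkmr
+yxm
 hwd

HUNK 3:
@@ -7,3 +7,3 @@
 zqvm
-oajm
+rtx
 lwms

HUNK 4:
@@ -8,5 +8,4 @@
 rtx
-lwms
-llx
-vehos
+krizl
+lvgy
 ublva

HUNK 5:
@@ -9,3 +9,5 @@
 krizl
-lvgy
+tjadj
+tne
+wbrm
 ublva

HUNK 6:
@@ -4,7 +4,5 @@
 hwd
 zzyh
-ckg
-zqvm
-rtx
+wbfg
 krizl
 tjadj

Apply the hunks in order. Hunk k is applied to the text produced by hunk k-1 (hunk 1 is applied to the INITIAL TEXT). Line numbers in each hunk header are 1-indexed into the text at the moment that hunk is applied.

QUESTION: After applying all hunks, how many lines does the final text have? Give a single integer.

Hunk 1: at line 5 remove [ghdok] add [ckg,zqvm,oajm] -> 13 lines: wtofe ytmnz ctvtu kjhex hwd zzyh ckg zqvm oajm lwms llx vehos ublva
Hunk 2: at line 1 remove [ytmnz,ctvtu,kjhex] add [qfkmr,yxm] -> 12 lines: wtofe qfkmr yxm hwd zzyh ckg zqvm oajm lwms llx vehos ublva
Hunk 3: at line 7 remove [oajm] add [rtx] -> 12 lines: wtofe qfkmr yxm hwd zzyh ckg zqvm rtx lwms llx vehos ublva
Hunk 4: at line 8 remove [lwms,llx,vehos] add [krizl,lvgy] -> 11 lines: wtofe qfkmr yxm hwd zzyh ckg zqvm rtx krizl lvgy ublva
Hunk 5: at line 9 remove [lvgy] add [tjadj,tne,wbrm] -> 13 lines: wtofe qfkmr yxm hwd zzyh ckg zqvm rtx krizl tjadj tne wbrm ublva
Hunk 6: at line 4 remove [ckg,zqvm,rtx] add [wbfg] -> 11 lines: wtofe qfkmr yxm hwd zzyh wbfg krizl tjadj tne wbrm ublva
Final line count: 11

Answer: 11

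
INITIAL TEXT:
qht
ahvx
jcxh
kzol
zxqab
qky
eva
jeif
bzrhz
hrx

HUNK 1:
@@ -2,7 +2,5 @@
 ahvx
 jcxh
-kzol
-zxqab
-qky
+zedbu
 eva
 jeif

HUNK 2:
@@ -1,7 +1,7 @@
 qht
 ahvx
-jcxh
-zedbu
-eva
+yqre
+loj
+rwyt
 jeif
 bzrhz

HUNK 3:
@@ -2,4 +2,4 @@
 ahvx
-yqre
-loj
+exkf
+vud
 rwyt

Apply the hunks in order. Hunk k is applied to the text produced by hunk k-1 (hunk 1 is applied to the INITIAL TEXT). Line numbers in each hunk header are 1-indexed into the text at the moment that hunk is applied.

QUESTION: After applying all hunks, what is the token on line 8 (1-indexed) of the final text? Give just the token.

Hunk 1: at line 2 remove [kzol,zxqab,qky] add [zedbu] -> 8 lines: qht ahvx jcxh zedbu eva jeif bzrhz hrx
Hunk 2: at line 1 remove [jcxh,zedbu,eva] add [yqre,loj,rwyt] -> 8 lines: qht ahvx yqre loj rwyt jeif bzrhz hrx
Hunk 3: at line 2 remove [yqre,loj] add [exkf,vud] -> 8 lines: qht ahvx exkf vud rwyt jeif bzrhz hrx
Final line 8: hrx

Answer: hrx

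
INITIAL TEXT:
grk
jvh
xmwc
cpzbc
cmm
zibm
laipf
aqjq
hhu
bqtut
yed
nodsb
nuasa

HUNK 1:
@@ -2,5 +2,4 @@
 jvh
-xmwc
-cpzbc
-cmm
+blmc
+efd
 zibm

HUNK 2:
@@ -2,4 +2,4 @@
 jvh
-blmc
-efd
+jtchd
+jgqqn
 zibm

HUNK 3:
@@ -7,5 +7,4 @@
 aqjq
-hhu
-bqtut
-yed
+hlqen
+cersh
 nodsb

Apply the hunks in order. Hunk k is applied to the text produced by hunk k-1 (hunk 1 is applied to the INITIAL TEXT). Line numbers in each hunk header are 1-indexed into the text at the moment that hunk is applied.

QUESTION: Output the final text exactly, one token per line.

Answer: grk
jvh
jtchd
jgqqn
zibm
laipf
aqjq
hlqen
cersh
nodsb
nuasa

Derivation:
Hunk 1: at line 2 remove [xmwc,cpzbc,cmm] add [blmc,efd] -> 12 lines: grk jvh blmc efd zibm laipf aqjq hhu bqtut yed nodsb nuasa
Hunk 2: at line 2 remove [blmc,efd] add [jtchd,jgqqn] -> 12 lines: grk jvh jtchd jgqqn zibm laipf aqjq hhu bqtut yed nodsb nuasa
Hunk 3: at line 7 remove [hhu,bqtut,yed] add [hlqen,cersh] -> 11 lines: grk jvh jtchd jgqqn zibm laipf aqjq hlqen cersh nodsb nuasa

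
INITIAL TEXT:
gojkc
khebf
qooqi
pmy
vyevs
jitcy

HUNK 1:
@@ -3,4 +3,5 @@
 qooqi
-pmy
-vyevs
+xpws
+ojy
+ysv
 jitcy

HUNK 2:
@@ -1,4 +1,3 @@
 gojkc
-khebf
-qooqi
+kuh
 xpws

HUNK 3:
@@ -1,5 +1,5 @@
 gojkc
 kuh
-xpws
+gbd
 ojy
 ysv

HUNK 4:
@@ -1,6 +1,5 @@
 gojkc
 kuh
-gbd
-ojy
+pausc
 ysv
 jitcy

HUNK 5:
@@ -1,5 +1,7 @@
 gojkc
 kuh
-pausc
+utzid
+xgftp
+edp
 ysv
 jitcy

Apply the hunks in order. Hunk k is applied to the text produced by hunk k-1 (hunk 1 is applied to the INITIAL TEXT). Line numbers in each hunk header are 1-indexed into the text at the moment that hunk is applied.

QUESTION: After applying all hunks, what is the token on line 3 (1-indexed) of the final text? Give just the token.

Answer: utzid

Derivation:
Hunk 1: at line 3 remove [pmy,vyevs] add [xpws,ojy,ysv] -> 7 lines: gojkc khebf qooqi xpws ojy ysv jitcy
Hunk 2: at line 1 remove [khebf,qooqi] add [kuh] -> 6 lines: gojkc kuh xpws ojy ysv jitcy
Hunk 3: at line 1 remove [xpws] add [gbd] -> 6 lines: gojkc kuh gbd ojy ysv jitcy
Hunk 4: at line 1 remove [gbd,ojy] add [pausc] -> 5 lines: gojkc kuh pausc ysv jitcy
Hunk 5: at line 1 remove [pausc] add [utzid,xgftp,edp] -> 7 lines: gojkc kuh utzid xgftp edp ysv jitcy
Final line 3: utzid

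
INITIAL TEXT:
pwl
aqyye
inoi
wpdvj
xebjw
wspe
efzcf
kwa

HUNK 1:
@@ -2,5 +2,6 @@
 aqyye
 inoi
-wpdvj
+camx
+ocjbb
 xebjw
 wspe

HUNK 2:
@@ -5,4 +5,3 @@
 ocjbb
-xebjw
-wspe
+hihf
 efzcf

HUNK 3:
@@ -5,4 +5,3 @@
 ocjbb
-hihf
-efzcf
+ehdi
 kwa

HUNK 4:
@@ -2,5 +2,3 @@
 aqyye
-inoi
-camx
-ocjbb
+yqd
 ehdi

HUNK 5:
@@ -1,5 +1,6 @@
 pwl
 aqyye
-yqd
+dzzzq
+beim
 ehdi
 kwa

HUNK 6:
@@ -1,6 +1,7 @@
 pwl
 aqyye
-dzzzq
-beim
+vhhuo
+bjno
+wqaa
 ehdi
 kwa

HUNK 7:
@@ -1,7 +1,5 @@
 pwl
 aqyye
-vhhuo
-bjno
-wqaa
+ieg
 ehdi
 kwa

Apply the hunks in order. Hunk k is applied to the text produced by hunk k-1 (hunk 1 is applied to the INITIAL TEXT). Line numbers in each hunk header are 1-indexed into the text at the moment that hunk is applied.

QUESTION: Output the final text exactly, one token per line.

Answer: pwl
aqyye
ieg
ehdi
kwa

Derivation:
Hunk 1: at line 2 remove [wpdvj] add [camx,ocjbb] -> 9 lines: pwl aqyye inoi camx ocjbb xebjw wspe efzcf kwa
Hunk 2: at line 5 remove [xebjw,wspe] add [hihf] -> 8 lines: pwl aqyye inoi camx ocjbb hihf efzcf kwa
Hunk 3: at line 5 remove [hihf,efzcf] add [ehdi] -> 7 lines: pwl aqyye inoi camx ocjbb ehdi kwa
Hunk 4: at line 2 remove [inoi,camx,ocjbb] add [yqd] -> 5 lines: pwl aqyye yqd ehdi kwa
Hunk 5: at line 1 remove [yqd] add [dzzzq,beim] -> 6 lines: pwl aqyye dzzzq beim ehdi kwa
Hunk 6: at line 1 remove [dzzzq,beim] add [vhhuo,bjno,wqaa] -> 7 lines: pwl aqyye vhhuo bjno wqaa ehdi kwa
Hunk 7: at line 1 remove [vhhuo,bjno,wqaa] add [ieg] -> 5 lines: pwl aqyye ieg ehdi kwa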